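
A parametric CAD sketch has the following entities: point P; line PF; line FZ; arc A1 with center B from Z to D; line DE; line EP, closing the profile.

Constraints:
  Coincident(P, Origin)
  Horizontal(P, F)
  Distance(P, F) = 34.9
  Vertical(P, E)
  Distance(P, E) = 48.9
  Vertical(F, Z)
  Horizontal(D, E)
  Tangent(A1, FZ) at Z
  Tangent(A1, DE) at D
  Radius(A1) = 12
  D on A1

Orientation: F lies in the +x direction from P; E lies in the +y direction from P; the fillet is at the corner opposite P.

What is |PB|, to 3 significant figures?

43.4

P is at the origin; PF is horizontal with |PF| = 34.9 and F on the +x side, so F = (34.9, 0.00). PE is vertical with |PE| = 48.9 and E on the +y side, so E = (0.00, 48.9). The virtual corner opposite P is at (34.9, 48.9). The tangent condition forces BZ to be normal to FZ and tangency of A1 to DE means the radius BD is perpendicular to DE, with radius 12.0, so the center B sits 12.0 in from both sides at B = (22.9, 36.9). Then |PB| = |B − P| = 43.4.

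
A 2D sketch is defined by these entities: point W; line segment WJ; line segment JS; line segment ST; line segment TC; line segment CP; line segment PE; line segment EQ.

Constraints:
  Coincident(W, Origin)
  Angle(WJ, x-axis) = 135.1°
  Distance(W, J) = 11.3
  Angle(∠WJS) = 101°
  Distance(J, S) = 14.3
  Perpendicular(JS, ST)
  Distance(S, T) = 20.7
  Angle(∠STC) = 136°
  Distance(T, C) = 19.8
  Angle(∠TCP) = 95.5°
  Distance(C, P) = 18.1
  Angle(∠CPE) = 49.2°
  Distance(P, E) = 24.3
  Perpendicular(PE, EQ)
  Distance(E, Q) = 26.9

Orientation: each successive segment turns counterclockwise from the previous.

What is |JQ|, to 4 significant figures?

48.08

W is at the origin; WJ runs at 135.1° with length 11.3, so J = (-8.004, 7.976). ∠WJS = 101.0° gives JS at -145.9° from the x-axis; with |JS| = 14.3, S = (-19.85, -0.04079). JS is perpendicular to ST, so ST runs at -55.90°; with |ST| = 20.7, T = (-8.240, -17.18). ∠STC = 136.0° gives TC at -11.90° from the x-axis; with |TC| = 19.8, C = (11.13, -21.26). ∠TCP = 95.5° gives CP at 72.60° from the x-axis; with |CP| = 18.1, P = (16.55, -3.993). ∠CPE = 49.2° gives PE at -156.6° from the x-axis; with |PE| = 24.3, E = (-5.755, -13.64). PE ⟂ EQ, so EQ runs at -66.60°; with |EQ| = 26.9, Q = (4.929, -38.33). Then |JQ| = |Q − J| = 48.08.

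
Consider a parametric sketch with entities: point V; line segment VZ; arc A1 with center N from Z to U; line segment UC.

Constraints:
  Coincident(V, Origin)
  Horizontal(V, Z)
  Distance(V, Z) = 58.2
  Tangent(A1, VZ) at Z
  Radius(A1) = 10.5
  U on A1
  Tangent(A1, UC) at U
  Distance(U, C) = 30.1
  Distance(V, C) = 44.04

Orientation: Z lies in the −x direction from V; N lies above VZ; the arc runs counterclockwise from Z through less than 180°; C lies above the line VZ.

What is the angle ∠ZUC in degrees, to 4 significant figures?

152.0°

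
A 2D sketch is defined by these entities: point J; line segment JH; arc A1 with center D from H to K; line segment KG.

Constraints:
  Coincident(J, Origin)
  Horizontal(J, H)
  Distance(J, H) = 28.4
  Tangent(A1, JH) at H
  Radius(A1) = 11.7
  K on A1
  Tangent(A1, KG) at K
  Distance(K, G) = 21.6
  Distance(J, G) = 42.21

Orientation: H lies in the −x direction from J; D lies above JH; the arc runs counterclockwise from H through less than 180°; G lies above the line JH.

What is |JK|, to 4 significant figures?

22.57

J is at the origin; JH is horizontal with |JH| = 28.4 and H on the −x side, so H = (-28.40, 0.000). Since A1 is tangent to JH there, DH ⟂ JH, so D = H + (0, 11.7) = (-28.40, 11.70). Since DK ⟂ KG (tangency), |DG| = √(11.7² + 21.6²) = 24.57 regardless of where K sits on A1. So G lies on both circle(J, 42.21) and circle(D, 24.57); the above-JH intersection is G = (-22.69, 35.59). K is the foot of the tangent from G: K = (-17.10, 14.73).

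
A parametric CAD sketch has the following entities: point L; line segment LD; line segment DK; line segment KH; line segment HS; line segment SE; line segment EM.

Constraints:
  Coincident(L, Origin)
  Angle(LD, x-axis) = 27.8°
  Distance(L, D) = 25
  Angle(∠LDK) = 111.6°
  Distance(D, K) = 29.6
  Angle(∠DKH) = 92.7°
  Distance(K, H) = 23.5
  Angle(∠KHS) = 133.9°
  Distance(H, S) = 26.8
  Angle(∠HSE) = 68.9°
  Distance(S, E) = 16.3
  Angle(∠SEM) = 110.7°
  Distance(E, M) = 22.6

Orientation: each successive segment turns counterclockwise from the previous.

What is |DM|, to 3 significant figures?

24.1

L is at the origin; LD runs at 27.8° with length 25.0, so D = (22.1, 11.7). ∠LDK = 111.6° gives DK at 96.2° from the x-axis; with |DK| = 29.6, K = (18.9, 41.1). ∠DKH = 92.7° gives KH at -176° from the x-axis; with |KH| = 23.5, H = (-4.54, 39.7). ∠KHS = 133.9° gives HS at -130° from the x-axis; with |HS| = 26.8, S = (-21.9, 19.2). ∠HSE = 68.9° gives SE at -19.3° from the x-axis; with |SE| = 16.3, E = (-6.52, 13.9). ∠SEM = 110.7° gives EM at 50.0° from the x-axis; with |EM| = 22.6, M = (8.00, 31.2). Then |DM| = |M − D| = 24.1.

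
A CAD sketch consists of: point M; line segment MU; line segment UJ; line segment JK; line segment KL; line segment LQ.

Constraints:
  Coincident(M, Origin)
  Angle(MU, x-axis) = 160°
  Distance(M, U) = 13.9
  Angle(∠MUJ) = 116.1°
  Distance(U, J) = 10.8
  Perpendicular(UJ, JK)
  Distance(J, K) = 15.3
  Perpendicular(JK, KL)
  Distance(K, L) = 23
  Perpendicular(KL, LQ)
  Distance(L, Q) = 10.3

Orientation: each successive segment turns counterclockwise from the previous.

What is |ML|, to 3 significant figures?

6.71

M is at the origin; MU runs at 160.0° with length 13.9, so U = (-13.1, 4.75). ∠MUJ = 116.1° gives UJ at -136° from the x-axis; with |UJ| = 10.8, J = (-20.8, -2.73). UJ is perpendicular to JK, so JK runs at -46.1°; with |JK| = 15.3, K = (-10.2, -13.8). JK is perpendicular to KL, so KL runs at 43.9°; with |KL| = 23.0, L = (6.34, 2.19). Then |ML| = |L − M| = 6.71.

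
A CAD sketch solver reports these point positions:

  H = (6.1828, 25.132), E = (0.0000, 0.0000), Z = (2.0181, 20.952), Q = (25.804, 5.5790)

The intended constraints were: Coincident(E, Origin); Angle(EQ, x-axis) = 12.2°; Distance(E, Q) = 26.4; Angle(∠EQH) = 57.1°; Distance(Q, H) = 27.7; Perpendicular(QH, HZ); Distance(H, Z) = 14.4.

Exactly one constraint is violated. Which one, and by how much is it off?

Distance(H, Z) = 14.4 — off by 8.50.

E = (0.00, 0.00) ✓; EQ at 12.20° ✓; |EQ| = 26.40 ✓; ∠EQH = 57.10° ✓; |QH| = 27.70 ✓; ∠(QH, HZ) = 90.01° ✓; |HZ| = 5.901 ✗.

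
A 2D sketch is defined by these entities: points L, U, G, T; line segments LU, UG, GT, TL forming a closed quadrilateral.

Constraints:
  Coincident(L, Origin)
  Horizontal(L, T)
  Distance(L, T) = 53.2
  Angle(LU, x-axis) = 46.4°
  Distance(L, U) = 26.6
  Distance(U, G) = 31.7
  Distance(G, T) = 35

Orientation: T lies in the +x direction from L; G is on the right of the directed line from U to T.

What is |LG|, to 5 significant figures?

23.905

Checks: |UG| = 31.70 ✓; |GT| = 35.00 ✓.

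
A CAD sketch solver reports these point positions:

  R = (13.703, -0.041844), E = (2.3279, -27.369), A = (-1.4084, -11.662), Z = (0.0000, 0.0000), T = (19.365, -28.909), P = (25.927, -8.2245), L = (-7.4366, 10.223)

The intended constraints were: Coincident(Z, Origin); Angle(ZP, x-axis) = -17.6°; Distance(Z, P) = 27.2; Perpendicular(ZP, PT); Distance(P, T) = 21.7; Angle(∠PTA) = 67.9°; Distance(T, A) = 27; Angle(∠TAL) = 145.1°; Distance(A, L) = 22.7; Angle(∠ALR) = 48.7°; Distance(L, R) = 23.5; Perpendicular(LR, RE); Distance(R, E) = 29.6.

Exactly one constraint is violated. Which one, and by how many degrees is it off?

Perpendicular(LR, RE) — off by 3.30°.

Z = (0.00, 0.00) ✓; ZP at -17.60° ✓; |ZP| = 27.20 ✓; ∠(ZP, PT) = 90.00° ✓; |PT| = 21.70 ✓; ∠PTA = 67.90° ✓; |TA| = 27.00 ✓; ∠TAL = 145.1° ✓; |AL| = 22.70 ✓; ∠ALR = 48.70° ✓; |LR| = 23.50 ✓; ∠(LR, RE) = 86.70° ✗; |RE| = 29.60 ✓.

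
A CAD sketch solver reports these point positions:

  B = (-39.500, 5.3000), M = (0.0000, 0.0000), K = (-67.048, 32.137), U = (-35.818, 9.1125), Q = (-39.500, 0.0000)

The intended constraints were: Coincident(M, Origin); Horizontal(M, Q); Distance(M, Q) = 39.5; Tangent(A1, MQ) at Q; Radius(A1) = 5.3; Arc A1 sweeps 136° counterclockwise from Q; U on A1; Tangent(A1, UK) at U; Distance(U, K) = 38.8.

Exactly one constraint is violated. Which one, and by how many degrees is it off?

Tangent(A1, UK) at U — off by 7.60°.

M = (0.00, 0.00) ✓; M.y = 0.00, Q.y = 0.00 ✓; |MQ| = 39.50 ✓; ∠(BQ, QM) = 90.00° ✓; |BQ| = 5.300 ✓; bearing(B→U) − bearing(B→Q) = 136.0° ✓; |BU| = 5.300 ✓; ∠(BU, UK) = 82.40° ✗; |UK| = 38.80 ✓.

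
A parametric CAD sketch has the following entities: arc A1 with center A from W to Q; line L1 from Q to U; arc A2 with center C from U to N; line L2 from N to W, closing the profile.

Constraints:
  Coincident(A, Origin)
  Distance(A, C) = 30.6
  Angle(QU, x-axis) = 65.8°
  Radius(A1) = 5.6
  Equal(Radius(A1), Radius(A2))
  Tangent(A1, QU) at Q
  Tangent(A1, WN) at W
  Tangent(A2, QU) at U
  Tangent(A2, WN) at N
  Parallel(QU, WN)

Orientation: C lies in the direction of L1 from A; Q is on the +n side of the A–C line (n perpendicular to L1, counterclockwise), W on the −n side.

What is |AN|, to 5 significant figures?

31.108

The slot axis is L1's direction at 65.8°, so u = (cos 65.8°, sin 65.8°) = (0.40992, 0.91212) and n = (−sin 65.8°, cos 65.8°) = (-0.91212, 0.40992). A is at the origin and C lies 30.6 along u from A, so C = 30.6·u = (12.544, 27.911). Tangency of A1 to both parallel lines with radius 5.6 puts Q and W at A ± 5.6·n: Q = (-5.1079, 2.2956), W = (5.1079, -2.2956). Equal radii place U and N the same way about C: U = C + 5.6·n = (7.4358, 30.206), N = C − 5.6·n = (17.652, 25.615). Then |AN| = |N − A| = 31.108.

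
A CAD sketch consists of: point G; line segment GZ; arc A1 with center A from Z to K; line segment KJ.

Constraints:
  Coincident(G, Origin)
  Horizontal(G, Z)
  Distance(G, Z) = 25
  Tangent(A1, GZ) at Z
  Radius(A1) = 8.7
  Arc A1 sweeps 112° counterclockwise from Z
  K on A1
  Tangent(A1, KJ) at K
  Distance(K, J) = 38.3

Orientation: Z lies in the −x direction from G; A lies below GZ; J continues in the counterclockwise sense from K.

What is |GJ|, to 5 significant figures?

51.028

On A1, Z sits at bearing 90° from A; a 112° counterclockwise sweep puts K at bearing 202°, so K = A + 8.7·(cos 202°, sin 202°) = (-33.066, -11.959). The tangent condition forces AK to be normal to KJ, so KJ runs along (−sin 202°, cos 202°); with |KJ| = 38.3, J = (-18.719, -47.470). Then |GJ| = |J − G| = 51.028.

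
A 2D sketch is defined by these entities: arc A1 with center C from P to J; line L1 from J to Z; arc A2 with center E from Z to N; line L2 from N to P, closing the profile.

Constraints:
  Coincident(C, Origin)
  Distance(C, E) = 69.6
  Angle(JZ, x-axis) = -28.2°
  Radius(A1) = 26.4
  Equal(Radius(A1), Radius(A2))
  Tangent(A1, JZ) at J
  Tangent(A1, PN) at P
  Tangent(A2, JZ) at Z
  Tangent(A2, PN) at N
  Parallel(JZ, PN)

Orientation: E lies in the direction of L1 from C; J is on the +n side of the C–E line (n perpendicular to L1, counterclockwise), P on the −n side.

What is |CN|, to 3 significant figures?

74.4

Tangency of A1 to both parallel lines with radius 26.4 puts J and P at C ± 26.4·n: J = (12.5, 23.3), P = (-12.5, -23.3). Equal radii place Z and N the same way about E: Z = E + 26.4·n = (73.8, -9.62), N = E − 26.4·n = (48.9, -56.2). Then |CN| = |N − C| = 74.4.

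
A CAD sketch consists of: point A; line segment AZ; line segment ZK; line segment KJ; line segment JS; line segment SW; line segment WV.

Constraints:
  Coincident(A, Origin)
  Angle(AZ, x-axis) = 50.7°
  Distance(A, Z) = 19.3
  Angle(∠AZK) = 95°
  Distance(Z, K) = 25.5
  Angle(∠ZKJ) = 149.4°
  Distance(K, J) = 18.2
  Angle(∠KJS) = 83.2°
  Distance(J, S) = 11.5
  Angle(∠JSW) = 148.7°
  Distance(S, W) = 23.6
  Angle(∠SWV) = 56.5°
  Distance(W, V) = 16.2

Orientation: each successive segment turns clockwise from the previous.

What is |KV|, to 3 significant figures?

14.9

∠JSW = 148.7° gives SW at 167° from the x-axis; with |SW| = 23.6, W = (7.10, -14.2). ∠SWV = 56.5° gives WV at 43.5° from the x-axis; with |WV| = 16.2, V = (18.8, -3.07). Then |KV| = |V − K| = 14.9.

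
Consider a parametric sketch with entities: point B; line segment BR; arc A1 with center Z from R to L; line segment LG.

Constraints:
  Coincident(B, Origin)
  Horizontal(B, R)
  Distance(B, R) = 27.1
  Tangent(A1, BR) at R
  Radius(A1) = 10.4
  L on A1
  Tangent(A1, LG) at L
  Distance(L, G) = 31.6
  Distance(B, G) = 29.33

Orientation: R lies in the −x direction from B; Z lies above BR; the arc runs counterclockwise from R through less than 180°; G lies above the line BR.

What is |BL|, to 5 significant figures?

19.253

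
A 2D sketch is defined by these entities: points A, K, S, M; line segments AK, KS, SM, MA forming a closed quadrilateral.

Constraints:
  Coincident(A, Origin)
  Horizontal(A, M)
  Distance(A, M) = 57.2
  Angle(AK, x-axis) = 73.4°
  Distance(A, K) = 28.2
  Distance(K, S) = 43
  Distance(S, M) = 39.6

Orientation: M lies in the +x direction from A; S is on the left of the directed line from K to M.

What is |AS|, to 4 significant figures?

62.84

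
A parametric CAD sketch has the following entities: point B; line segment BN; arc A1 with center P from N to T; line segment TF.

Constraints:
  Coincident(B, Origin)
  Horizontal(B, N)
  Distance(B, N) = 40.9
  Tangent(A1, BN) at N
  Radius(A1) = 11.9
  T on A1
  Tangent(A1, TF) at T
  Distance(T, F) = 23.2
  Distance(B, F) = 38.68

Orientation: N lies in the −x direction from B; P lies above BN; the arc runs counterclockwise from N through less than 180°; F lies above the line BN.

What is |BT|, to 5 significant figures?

30.697

B is at the origin; B and N share the same y with |BN| = 40.9 and N on the −x side, so N = (-40.900, 0.0000). The tangent condition forces PN to be normal to BN, so P = N + (0, 11.9) = (-40.900, 11.900). Since PT ⟂ TF (tangency), |PF| = √(11.9² + 23.2²) = 26.074 regardless of where T sits on A1. So F lies on both circle(B, 38.68) and circle(P, 26.074); the above-BN intersection is F = (-23.143, 30.993). T is the foot of the tangent from F: T = (-29.448, 8.6659).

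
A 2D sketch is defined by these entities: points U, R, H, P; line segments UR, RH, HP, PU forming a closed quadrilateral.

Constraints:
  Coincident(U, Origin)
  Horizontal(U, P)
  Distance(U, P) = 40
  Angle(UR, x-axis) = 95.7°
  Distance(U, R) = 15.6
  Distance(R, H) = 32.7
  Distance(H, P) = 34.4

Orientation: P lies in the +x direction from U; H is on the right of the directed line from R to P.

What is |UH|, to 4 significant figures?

17.91

Checks: U.y = 0.00, P.y = 0.00 ✓; |RH| = 32.70 ✓; |HP| = 34.40 ✓.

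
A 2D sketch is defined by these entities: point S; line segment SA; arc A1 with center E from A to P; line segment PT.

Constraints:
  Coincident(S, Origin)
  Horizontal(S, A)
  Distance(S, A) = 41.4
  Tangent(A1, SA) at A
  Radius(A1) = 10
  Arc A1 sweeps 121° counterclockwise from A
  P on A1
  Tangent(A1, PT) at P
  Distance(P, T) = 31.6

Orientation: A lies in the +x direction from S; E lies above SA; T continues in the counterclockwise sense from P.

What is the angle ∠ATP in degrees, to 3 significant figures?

20.7°

S is at the origin; SA is horizontal with |SA| = 41.4 and A on the +x side, so A = (41.4, 0.00). The tangent condition forces EA to be normal to SA, so E = A + (0, 10) = (41.4, 10.0). On A1, A sits at bearing -90° from E; a 121° counterclockwise sweep puts P at bearing 31°, so P = E + 10.0·(cos 31°, sin 31°) = (50.0, 15.2). Since A1 is tangent to PT there, EP ⟂ PT, so PT runs along (−sin 31°, cos 31°); with |PT| = 31.6, T = (33.7, 42.2). Then cos ∠ATP = TA·TP / (|TA||TP|), giving 20.7°.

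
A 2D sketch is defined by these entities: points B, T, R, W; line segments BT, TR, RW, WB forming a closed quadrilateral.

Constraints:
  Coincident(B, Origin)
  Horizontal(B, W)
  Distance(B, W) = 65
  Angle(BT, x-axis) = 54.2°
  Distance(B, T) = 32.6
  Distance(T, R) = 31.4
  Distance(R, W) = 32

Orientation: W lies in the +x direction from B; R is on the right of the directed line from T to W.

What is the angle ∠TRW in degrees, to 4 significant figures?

113.4°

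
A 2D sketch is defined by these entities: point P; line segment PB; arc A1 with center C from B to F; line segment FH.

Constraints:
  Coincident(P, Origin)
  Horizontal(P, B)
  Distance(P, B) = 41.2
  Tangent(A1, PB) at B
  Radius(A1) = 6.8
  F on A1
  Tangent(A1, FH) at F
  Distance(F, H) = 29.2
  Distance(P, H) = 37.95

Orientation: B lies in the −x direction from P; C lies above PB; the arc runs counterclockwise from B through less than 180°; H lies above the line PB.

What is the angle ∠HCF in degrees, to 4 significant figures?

76.89°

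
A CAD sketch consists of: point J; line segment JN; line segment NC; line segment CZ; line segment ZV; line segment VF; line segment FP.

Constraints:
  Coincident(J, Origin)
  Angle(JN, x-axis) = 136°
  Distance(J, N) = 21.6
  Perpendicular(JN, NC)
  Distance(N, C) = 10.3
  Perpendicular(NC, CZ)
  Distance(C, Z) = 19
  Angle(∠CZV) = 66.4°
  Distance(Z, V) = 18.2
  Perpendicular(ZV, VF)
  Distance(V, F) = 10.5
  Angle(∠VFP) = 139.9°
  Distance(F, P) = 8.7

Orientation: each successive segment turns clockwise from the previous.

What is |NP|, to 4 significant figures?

5.895

ZV is perpendicular to VF, so VF runs at 112.4°; with |VF| = 10.5, F = (-15.54, 11.99). ∠VFP = 139.9° gives FP at 72.30° from the x-axis; with |FP| = 8.7, P = (-12.90, 20.28). Then |NP| = |P − N| = 5.895.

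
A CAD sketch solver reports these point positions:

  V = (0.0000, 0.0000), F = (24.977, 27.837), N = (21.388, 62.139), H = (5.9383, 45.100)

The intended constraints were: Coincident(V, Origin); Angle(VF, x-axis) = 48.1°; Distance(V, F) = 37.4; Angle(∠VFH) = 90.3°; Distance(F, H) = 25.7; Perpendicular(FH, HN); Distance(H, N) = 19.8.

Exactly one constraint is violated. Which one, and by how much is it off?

Distance(H, N) = 19.8 — off by 3.20.

V = (0.00, 0.00) ✓; VF at 48.10° ✓; |VF| = 37.40 ✓; ∠VFH = 90.30° ✓; |FH| = 25.70 ✓; ∠(FH, HN) = 90.00° ✓; |HN| = 23.00 ✗.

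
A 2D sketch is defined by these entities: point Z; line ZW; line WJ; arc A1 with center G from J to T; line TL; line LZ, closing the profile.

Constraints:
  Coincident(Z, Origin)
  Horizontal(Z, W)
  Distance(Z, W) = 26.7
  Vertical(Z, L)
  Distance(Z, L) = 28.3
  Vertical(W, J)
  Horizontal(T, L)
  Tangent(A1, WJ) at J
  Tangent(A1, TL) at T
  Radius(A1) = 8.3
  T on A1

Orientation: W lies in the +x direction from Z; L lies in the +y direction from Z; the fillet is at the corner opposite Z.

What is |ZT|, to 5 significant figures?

33.756

The virtual corner opposite Z is at (26.700, 28.300). A1 meets WJ tangentially, so GJ is at right angles to WJ and since A1 is tangent to TL there, GT ⟂ TL, with radius 8.3, so the center G sits 8.3 in from both sides at G = (18.400, 20.000). That places the tangent points at J = (26.700, 20.000) on WJ and T = (18.400, 28.300) on TL. Then |ZT| = |T − Z| = 33.756.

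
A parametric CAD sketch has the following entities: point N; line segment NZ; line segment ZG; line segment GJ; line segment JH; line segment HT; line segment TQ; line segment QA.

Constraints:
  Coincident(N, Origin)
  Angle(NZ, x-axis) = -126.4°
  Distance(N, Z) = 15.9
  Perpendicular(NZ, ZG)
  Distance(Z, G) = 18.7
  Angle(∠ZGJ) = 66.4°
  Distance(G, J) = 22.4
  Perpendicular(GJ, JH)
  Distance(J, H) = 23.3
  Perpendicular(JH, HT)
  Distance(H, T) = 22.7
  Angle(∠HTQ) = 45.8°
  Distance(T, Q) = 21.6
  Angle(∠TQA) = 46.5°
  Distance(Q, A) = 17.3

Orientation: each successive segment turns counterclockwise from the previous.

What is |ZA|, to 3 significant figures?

11.3

N is at the origin; NZ runs at -126.4° with length 15.9, so Z = (-9.44, -12.8). The perpendicularity gives ZG at right angles to NZ, so ZG runs at -36.4°; with |ZG| = 18.7, G = (5.62, -23.9). ∠ZGJ = 66.4° gives GJ at 77.2° from the x-axis; with |GJ| = 22.4, J = (10.6, -2.05). GJ ⟂ JH, so JH runs at 167°; with |JH| = 23.3, H = (-12.1, 3.11). JH is perpendicular to HT, so HT runs at -103°; with |HT| = 22.7, T = (-17.2, -19.0). ∠HTQ = 45.8° gives TQ at 31.4° from the x-axis; with |TQ| = 21.6, Q = (1.27, -7.77). ∠TQA = 46.5° gives QA at 165° from the x-axis; with |QA| = 17.3, A = (-15.4, -3.26). Then |ZA| = |A − Z| = 11.3.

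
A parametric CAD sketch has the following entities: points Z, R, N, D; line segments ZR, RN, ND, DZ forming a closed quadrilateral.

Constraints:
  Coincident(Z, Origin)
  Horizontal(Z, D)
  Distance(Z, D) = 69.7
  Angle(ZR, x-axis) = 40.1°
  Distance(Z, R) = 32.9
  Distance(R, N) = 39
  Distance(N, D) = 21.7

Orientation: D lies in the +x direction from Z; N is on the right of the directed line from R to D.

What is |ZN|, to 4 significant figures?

50.72

Checks: |RN| = 39.00 ✓; |ND| = 21.70 ✓.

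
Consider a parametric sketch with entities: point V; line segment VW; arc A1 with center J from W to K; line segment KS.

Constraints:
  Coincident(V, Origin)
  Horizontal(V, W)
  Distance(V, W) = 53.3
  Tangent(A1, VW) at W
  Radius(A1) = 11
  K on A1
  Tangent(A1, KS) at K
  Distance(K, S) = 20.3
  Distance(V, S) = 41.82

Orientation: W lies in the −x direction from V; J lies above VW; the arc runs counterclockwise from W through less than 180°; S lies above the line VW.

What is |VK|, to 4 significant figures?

43.93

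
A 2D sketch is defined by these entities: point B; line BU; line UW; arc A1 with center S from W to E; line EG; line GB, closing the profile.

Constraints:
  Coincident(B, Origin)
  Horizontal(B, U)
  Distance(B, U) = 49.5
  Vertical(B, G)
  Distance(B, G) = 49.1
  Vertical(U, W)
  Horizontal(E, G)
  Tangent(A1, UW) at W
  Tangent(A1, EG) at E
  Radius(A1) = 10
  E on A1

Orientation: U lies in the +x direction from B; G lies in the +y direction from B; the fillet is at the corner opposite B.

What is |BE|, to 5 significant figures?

63.016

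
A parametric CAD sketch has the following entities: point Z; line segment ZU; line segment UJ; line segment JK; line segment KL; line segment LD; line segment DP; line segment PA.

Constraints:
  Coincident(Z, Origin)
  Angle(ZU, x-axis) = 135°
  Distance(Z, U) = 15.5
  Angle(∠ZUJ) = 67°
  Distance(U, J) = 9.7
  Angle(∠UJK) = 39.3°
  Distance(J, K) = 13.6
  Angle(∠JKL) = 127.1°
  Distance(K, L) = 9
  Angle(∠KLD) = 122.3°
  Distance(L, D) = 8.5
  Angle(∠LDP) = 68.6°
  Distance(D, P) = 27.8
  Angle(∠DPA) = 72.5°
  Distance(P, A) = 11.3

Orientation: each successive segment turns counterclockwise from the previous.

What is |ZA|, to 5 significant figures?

6.7577

∠LDP = 68.6° gives DP at -109.30° from the x-axis; with |DP| = 27.8, P = (-16.982, -3.2939). ∠DPA = 72.5° gives PA at -1.8000° from the x-axis; with |PA| = 11.3, A = (-5.6879, -3.6488). Then |ZA| = |A − Z| = 6.7577.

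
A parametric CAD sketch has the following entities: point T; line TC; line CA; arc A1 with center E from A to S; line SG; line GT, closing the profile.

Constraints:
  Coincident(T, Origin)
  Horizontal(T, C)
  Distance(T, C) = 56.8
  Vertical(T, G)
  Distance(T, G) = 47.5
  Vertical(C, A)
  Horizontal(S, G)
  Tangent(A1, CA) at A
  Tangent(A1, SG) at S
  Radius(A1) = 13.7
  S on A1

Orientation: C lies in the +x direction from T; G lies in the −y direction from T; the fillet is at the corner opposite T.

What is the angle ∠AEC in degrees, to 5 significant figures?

67.936°

T is at the origin; TC is horizontal with |TC| = 56.8 and C on the +x side, so C = (56.800, 0.0000). T and G share the same x with |TG| = 47.5 and G on the −y side, so G = (0.0000, -47.500). The virtual corner opposite T is at (56.800, -47.500). A1 meets CA tangentially, so EA is at right angles to CA and tangency of A1 to SG means the radius ES is perpendicular to SG, with radius 13.7, so the center E sits 13.7 in from both sides at E = (43.100, -33.800). That places the tangent points at A = (56.800, -33.800) on CA and S = (43.100, -47.500) on SG. Then cos ∠AEC = EA·EC / (|EA||EC|), giving 67.936°.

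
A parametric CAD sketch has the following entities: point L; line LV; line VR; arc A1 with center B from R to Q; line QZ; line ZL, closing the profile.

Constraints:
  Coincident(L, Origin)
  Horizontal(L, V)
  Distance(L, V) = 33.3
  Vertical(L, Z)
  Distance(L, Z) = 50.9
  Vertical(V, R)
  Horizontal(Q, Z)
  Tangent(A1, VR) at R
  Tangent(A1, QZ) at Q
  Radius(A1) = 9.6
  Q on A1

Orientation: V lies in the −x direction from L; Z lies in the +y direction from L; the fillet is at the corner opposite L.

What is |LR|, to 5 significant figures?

53.053

The virtual corner opposite L is at (-33.300, 50.900). Tangency of A1 to VR means the radius BR is perpendicular to VR and tangency of A1 to QZ means the radius BQ is perpendicular to QZ, with radius 9.6, so the center B sits 9.6 in from both sides at B = (-23.700, 41.300). That places the tangent points at R = (-33.300, 41.300) on VR and Q = (-23.700, 50.900) on QZ. Then |LR| = |R − L| = 53.053.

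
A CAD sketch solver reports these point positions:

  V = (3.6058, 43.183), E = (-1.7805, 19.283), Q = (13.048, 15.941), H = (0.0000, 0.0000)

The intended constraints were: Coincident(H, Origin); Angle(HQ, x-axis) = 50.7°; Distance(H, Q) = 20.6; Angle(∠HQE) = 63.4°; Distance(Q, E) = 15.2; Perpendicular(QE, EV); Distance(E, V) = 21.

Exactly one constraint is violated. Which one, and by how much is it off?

Distance(E, V) = 21 — off by 3.50.

H = (0.00, 0.00) ✓; HQ at 50.70° ✓; |HQ| = 20.60 ✓; ∠HQE = 63.40° ✓; |QE| = 15.20 ✓; ∠(QE, EV) = 90.00° ✓; |EV| = 24.50 ✗.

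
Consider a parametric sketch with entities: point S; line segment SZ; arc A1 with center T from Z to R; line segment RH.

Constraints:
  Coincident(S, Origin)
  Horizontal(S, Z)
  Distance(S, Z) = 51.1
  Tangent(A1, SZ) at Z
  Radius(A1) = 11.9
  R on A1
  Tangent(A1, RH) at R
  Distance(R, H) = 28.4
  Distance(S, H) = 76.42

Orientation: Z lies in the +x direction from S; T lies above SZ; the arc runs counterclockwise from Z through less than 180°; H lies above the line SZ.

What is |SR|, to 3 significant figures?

63.9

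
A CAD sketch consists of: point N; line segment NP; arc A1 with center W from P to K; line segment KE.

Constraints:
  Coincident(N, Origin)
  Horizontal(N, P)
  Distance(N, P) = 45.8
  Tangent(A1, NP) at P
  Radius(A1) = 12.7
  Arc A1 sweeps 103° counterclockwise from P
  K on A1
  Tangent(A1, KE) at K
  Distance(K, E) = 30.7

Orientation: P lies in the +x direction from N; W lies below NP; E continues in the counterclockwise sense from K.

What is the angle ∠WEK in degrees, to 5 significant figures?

22.474°

N is at the origin; N and P share the same y with |NP| = 45.8 and P on the +x side, so P = (45.800, 0.0000). A1 meets NP tangentially, so WP is at right angles to NP, so W = P + (0, -12.7) = (45.800, -12.700). On A1, P sits at bearing 90° from W; a 103° counterclockwise sweep puts K at bearing 193°, so K = W + 12.7·(cos 193°, sin 193°) = (33.426, -15.557). A1 meets KE tangentially, so WK is at right angles to KE, so KE runs along (−sin 193°, cos 193°); with |KE| = 30.7, E = (40.331, -45.470). Then cos ∠WEK = EW·EK / (|EW||EK|), giving 22.474°.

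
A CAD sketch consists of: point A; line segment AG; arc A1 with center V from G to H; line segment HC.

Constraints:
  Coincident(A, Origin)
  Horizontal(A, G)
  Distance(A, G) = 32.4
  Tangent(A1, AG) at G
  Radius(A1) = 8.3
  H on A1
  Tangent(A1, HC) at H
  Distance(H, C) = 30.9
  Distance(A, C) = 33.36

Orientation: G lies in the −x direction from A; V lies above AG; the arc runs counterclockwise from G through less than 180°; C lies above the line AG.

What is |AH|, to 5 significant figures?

25.459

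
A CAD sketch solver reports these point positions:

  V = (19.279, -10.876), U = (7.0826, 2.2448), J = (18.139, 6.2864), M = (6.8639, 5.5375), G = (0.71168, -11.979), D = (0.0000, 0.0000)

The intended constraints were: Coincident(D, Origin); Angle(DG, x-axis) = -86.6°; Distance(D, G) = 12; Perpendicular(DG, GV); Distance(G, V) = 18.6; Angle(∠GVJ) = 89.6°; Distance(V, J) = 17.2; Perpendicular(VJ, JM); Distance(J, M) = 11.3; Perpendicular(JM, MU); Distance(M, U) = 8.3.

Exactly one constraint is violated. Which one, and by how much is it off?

Distance(M, U) = 8.3 — off by 5.00.

D = (0.00, 0.00) ✓; DG at -86.60° ✓; |DG| = 12.00 ✓; ∠(DG, GV) = 90.00° ✓; |GV| = 18.60 ✓; ∠GVJ = 89.60° ✓; |VJ| = 17.20 ✓; ∠(VJ, JM) = 90.00° ✓; |JM| = 11.30 ✓; ∠(JM, MU) = 90.00° ✓; |MU| = 3.300 ✗.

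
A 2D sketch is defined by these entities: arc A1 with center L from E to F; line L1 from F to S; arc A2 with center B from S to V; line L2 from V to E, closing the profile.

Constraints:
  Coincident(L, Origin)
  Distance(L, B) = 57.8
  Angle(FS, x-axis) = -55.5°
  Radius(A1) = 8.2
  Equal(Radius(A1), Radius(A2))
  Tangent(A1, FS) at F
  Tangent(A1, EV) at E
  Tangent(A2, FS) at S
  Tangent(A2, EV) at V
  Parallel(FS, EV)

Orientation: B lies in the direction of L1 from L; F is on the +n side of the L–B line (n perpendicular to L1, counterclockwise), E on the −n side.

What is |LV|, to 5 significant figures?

58.379

The slot axis is L1's direction at -55.5°, so u = (cos -55.5°, sin -55.5°) = (0.56641, -0.82413) and n = (−sin -55.5°, cos -55.5°) = (0.82413, 0.56641). L is at the origin and B lies 57.8 along u from L, so B = 57.8·u = (32.738, -47.634). Tangency of A1 to both parallel lines with radius 8.2 puts F and E at L ± 8.2·n: F = (6.7578, 4.6445), E = (-6.7578, -4.6445). Equal radii place S and V the same way about B: S = B + 8.2·n = (39.496, -42.990), V = B − 8.2·n = (25.980, -52.279). Then |LV| = |V − L| = 58.379.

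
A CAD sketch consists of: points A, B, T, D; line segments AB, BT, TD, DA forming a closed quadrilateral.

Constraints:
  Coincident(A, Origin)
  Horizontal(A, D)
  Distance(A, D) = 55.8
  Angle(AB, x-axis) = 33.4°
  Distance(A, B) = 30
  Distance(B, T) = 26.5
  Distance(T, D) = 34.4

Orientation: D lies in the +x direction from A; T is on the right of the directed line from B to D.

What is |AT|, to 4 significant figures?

24.90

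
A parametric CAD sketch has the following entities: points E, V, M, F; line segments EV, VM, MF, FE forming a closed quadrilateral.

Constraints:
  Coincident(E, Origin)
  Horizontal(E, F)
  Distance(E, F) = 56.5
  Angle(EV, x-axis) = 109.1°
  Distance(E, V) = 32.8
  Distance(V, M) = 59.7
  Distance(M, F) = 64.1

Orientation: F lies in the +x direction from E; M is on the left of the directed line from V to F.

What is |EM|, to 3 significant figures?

73.9

Checks: |VM| = 59.70 ✓; |MF| = 64.10 ✓.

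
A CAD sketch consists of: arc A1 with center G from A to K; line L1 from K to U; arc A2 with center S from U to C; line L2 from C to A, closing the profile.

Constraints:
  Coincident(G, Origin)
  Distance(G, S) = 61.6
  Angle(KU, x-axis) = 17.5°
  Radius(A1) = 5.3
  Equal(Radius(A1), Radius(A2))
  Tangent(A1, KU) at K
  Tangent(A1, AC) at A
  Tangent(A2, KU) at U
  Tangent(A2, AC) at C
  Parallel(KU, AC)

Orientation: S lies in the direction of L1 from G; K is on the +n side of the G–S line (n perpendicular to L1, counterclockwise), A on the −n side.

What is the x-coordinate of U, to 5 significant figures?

57.155

The slot axis is L1's direction at 17.5°, so u = (cos 17.5°, sin 17.5°) = (0.95372, 0.30071) and n = (−sin 17.5°, cos 17.5°) = (-0.30071, 0.95372). G is at the origin and S lies 61.6 along u from G, so S = 61.6·u = (58.749, 18.523). Tangency of A1 to both parallel lines with radius 5.3 puts K and A at G ± 5.3·n: K = (-1.5937, 5.0547), A = (1.5937, -5.0547). Equal radii place U and C the same way about S: U = S + 5.3·n = (57.155, 23.578), C = S − 5.3·n = (60.343, 13.469). So U.x = 57.155.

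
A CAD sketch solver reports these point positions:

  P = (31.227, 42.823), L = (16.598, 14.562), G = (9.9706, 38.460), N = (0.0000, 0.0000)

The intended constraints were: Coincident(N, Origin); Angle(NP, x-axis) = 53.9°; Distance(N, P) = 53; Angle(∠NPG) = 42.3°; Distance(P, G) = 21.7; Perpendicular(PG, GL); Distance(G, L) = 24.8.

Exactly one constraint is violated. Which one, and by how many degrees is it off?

Perpendicular(PG, GL) — off by 3.90°.

N = (0.00, 0.00) ✓; NP at 53.90° ✓; |NP| = 53.00 ✓; ∠NPG = 42.30° ✓; |PG| = 21.70 ✓; ∠(PG, GL) = 93.90° ✗; |GL| = 24.80 ✓.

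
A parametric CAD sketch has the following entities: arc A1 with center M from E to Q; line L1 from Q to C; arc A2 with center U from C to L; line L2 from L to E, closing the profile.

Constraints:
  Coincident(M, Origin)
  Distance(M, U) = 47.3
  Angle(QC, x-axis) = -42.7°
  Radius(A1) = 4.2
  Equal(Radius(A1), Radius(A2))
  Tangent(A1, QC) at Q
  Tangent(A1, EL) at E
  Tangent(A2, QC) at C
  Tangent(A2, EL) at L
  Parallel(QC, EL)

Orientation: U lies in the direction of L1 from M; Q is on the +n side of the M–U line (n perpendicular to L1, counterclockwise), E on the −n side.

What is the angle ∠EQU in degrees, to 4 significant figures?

84.93°

M is at the origin and U lies 47.3 along u from M, so U = 47.3·u = (34.76, -32.08). Tangency of A1 to both parallel lines with radius 4.2 puts Q and E at M ± 4.2·n: Q = (2.848, 3.087), E = (-2.848, -3.087). Then cos ∠EQU = QE·QU / (|QE||QU|), giving 84.93°.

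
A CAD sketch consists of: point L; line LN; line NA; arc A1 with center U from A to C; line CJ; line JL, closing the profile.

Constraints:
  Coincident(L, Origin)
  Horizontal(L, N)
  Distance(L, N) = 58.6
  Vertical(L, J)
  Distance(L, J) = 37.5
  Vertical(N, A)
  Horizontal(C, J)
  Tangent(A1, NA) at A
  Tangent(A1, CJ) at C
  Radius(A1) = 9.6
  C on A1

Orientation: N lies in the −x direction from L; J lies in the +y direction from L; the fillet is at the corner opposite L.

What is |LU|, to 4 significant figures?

56.39

L and J share the same x with |LJ| = 37.5 and J on the +y side, so J = (0.000, 37.50). The virtual corner opposite L is at (-58.60, 37.50). Since A1 is tangent to NA there, UA ⟂ NA and tangency of A1 to CJ means the radius UC is perpendicular to CJ, with radius 9.6, so the center U sits 9.6 in from both sides at U = (-49.00, 27.90). Then |LU| = |U − L| = 56.39.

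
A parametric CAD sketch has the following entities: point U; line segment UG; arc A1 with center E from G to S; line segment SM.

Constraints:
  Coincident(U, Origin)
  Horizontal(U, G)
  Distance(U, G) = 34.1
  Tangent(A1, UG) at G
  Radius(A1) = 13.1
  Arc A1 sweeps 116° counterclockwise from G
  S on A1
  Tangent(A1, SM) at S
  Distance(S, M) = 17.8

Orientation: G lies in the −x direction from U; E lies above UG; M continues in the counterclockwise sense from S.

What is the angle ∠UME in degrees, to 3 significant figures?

51.2°

U is at the origin; UG is horizontal with |UG| = 34.1 and G on the −x side, so G = (-34.1, 0.00). Tangency of A1 to UG means the radius EG is perpendicular to UG, so E = G + (0, 13.1) = (-34.1, 13.1). On A1, G sits at bearing -90° from E; a 116° counterclockwise sweep puts S at bearing 26°, so S = E + 13.1·(cos 26°, sin 26°) = (-22.3, 18.8). The tangent condition forces ES to be normal to SM, so SM runs along (−sin 26°, cos 26°); with |SM| = 17.8, M = (-30.1, 34.8). Then cos ∠UME = MU·ME / (|MU||ME|), giving 51.2°.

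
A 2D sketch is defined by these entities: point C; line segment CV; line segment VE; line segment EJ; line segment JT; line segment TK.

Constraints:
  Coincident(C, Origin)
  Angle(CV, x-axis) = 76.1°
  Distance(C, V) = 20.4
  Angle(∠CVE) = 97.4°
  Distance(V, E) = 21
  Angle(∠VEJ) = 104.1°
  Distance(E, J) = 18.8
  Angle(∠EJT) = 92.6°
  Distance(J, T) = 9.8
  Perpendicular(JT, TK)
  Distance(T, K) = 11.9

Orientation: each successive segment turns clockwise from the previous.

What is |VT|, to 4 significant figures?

26.56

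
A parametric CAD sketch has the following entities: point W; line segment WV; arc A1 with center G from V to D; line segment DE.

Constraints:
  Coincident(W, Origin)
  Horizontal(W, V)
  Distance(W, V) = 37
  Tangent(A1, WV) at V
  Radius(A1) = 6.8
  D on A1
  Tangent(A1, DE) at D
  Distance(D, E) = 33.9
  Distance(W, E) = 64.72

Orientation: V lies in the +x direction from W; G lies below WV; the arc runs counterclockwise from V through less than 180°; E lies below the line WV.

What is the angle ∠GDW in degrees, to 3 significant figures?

123°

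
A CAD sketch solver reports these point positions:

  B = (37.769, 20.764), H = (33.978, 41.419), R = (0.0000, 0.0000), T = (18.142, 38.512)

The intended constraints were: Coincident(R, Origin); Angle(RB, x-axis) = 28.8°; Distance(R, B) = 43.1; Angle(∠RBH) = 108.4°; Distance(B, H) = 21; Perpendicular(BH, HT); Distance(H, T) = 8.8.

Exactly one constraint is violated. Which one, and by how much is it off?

Distance(H, T) = 8.8 — off by 7.30.

R = (0.00, 0.00) ✓; RB at 28.80° ✓; |RB| = 43.10 ✓; ∠RBH = 108.4° ✓; |BH| = 21.00 ✓; ∠(BH, HT) = 90.00° ✓; |HT| = 16.10 ✗.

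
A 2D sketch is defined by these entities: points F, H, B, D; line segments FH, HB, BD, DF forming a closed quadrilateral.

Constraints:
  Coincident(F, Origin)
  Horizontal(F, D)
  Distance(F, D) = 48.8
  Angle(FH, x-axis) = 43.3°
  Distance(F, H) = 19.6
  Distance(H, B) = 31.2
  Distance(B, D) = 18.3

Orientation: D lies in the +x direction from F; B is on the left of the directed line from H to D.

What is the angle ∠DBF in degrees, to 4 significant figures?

79.87°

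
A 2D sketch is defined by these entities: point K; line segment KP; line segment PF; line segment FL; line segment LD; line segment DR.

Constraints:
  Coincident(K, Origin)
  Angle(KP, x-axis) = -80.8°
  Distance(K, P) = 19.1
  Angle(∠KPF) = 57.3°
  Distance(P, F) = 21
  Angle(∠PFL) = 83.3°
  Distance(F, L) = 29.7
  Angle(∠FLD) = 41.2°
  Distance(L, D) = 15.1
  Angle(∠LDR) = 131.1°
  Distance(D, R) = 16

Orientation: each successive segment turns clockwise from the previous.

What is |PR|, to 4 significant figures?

13.05

K is at the origin; KP runs at -80.8° with length 19.1, so P = (3.054, -18.85). ∠KPF = 57.3° gives PF at 156.5° from the x-axis; with |PF| = 21.0, F = (-16.20, -10.48). ∠PFL = 83.3° gives FL at 59.80° from the x-axis; with |FL| = 29.7, L = (-1.265, 15.19). ∠FLD = 41.2° gives LD at -79.00° from the x-axis; with |LD| = 15.1, D = (1.616, 0.3658). ∠LDR = 131.1° gives DR at -127.9° from the x-axis; with |DR| = 16.0, R = (-8.212, -12.26). Then |PR| = |R − P| = 13.05.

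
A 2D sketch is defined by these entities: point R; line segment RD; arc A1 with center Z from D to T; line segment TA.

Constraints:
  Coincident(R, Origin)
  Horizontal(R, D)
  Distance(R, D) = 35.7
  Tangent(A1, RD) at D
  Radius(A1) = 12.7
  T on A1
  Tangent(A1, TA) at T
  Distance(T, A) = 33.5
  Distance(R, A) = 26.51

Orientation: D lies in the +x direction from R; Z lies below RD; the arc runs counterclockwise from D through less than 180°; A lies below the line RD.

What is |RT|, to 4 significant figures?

27.22

R is at the origin; R and D share the same y with |RD| = 35.7 and D on the +x side, so D = (35.70, 0.000). Tangency of A1 to RD means the radius ZD is perpendicular to RD, so Z = D + (0, -12.7) = (35.70, -12.70). Since ZT ⟂ TA (tangency), |ZA| = √(12.7² + 33.5²) = 35.83 regardless of where T sits on A1. So A lies on both circle(R, 26.51) and circle(Z, 35.83); the below-RD intersection is A = (2.589, -26.38). T is the foot of the tangent from A: T = (27.00, -3.444).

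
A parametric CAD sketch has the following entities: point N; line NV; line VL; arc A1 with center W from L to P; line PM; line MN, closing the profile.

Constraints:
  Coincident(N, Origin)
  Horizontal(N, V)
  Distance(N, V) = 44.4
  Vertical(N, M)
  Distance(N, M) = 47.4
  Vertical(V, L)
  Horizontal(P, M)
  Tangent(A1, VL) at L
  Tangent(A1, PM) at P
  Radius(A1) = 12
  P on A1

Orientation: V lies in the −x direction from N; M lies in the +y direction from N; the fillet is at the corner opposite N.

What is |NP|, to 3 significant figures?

57.4

N is at the origin; N and V share the same y with |NV| = 44.4 and V on the −x side, so V = (-44.4, 0.00). N and M share the same x with |NM| = 47.4 and M on the +y side, so M = (0.00, 47.4). The virtual corner opposite N is at (-44.4, 47.4). Tangency of A1 to VL means the radius WL is perpendicular to VL and tangency of A1 to PM means the radius WP is perpendicular to PM, with radius 12.0, so the center W sits 12.0 in from both sides at W = (-32.4, 35.4). That places the tangent points at L = (-44.4, 35.4) on VL and P = (-32.4, 47.4) on PM. Then |NP| = |P − N| = 57.4.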